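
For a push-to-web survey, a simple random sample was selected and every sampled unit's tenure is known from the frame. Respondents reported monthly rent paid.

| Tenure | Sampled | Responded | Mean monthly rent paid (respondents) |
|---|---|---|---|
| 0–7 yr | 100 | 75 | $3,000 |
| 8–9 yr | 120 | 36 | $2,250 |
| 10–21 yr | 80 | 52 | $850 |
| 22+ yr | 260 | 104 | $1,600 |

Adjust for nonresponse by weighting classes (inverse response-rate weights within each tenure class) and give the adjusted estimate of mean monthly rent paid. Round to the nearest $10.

Class response rates: 0–7 yr 75/100 = 75%, 8–9 yr 36/120 = 30%, 10–21 yr 52/80 = 65%, 22+ yr 104/260 = 40%.
With weight = n_sampled/n_responded per class, the weighted class total is n_sampled:
  0–7 yr: 100 × 3000 = 300,000
  8–9 yr: 120 × 2250 = 270,000
  10–21 yr: 80 × 850 = 68,000
  22+ yr: 260 × 1600 = 416,000
Adjusted estimate = 1,054,000 / 560 = 1882.14 → $1,880.

$1,880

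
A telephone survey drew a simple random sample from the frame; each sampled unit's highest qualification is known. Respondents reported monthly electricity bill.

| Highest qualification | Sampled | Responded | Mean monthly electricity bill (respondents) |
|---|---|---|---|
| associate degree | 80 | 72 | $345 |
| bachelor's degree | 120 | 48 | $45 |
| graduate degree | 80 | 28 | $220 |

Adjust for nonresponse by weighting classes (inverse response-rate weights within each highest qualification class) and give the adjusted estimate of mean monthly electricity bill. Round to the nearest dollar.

$181

Class response rates: associate degree 72/80 = 90%, bachelor's degree 48/120 = 40%, graduate degree 28/80 = 35%.
Weighting each respondent by the inverse class response rate inflates each class back to its sampled size, so the class weight is n_sampled:
  associate degree: 80 × 345 = 27,600
  bachelor's degree: 120 × 45 = 5400
  graduate degree: 80 × 220 = 17,600
Adjusted estimate = 50,600 / 280 = 180.714 → $181.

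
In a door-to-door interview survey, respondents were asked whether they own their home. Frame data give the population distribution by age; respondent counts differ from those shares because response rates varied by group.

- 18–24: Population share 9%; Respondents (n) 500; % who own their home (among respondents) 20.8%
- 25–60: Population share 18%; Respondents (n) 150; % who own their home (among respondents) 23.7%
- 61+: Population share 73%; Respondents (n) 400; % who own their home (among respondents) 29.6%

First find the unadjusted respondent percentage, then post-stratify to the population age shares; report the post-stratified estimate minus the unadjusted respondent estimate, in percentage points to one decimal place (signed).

+3.2 percentage points

Unadjusted (pooled respondent) estimate weights by respondent counts:
  (500/1050)×20.8 + (150/1050)×23.7 + (400/1050)×29.6 = 24.5667%
Post-stratified estimate weights by population shares:
  0.09×20.8 + 0.18×23.7 + 0.73×29.6 = 27.746%
Difference = 27.746 − 24.5667 = 3.1793 pp.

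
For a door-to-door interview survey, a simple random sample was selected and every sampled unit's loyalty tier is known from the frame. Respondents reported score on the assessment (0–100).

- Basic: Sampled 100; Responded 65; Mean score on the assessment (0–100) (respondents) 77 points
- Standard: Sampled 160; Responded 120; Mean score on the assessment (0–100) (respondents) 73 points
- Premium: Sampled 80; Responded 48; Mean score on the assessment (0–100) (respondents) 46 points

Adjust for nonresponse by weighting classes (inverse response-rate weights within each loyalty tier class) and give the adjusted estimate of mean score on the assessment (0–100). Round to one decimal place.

67.8

Response rates by class: Basic 65/100 = 65%, Standard 120/160 = 75%, Premium 48/80 = 60%.
Each respondent's weight = sampled/responded in their class; summing within a class gives n_sampled, so:
  Basic: 100 × 77 = 7700
  Standard: 160 × 73 = 11,680
  Premium: 80 × 46 = 3680
Adjusted estimate = 23,060 / 340 = 67.8235 → 67.8.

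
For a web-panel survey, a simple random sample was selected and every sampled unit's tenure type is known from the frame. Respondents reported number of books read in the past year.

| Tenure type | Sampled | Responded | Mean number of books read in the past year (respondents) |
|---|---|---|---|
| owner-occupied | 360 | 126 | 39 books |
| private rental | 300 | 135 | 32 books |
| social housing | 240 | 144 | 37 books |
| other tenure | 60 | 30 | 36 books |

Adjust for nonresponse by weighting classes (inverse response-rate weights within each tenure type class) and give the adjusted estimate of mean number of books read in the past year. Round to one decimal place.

Class response rates: owner-occupied 126/360 = 35%, private rental 135/300 = 45%, social housing 144/240 = 60%, other tenure 30/60 = 50%.
With weight = n_sampled/n_responded per class, the weighted class total is n_sampled:
  owner-occupied: 360 × 39 = 14,040
  private rental: 300 × 32 = 9600
  social housing: 240 × 37 = 8880
  other tenure: 60 × 36 = 2160
Adjusted estimate = 34,680 / 960 = 36.125 → 36.1.

36.1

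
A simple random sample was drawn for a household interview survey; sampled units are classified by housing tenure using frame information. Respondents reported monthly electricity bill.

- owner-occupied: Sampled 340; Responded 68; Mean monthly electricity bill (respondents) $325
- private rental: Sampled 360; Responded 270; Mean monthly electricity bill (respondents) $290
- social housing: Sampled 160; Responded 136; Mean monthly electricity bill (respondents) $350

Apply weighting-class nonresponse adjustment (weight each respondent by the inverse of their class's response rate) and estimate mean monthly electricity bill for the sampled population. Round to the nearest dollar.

Class response rates: owner-occupied 68/340 = 20%, private rental 270/360 = 75%, social housing 136/160 = 85%.
Inverse-response-rate weighting restores each class to its sampled count, so class totals weight by n_sampled:
  owner-occupied: 340 × 325 = 110,500
  private rental: 360 × 290 = 104,400
  social housing: 160 × 350 = 56,000
Adjusted estimate = 270,900 / 860 = 315 → $315.

$315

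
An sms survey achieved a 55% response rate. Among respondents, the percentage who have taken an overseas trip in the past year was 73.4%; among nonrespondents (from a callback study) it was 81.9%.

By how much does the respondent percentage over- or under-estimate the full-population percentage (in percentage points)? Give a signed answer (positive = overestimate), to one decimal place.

-3.8 percentage points

Nonresponse fraction = 1 − 0.55 = 0.45.
Bias = (nonresponse fraction) × (respondent percentage − nonrespondent percentage)
     = 0.45 × (73.4 − 81.9) = 0.45 × -8.5 = -3.825.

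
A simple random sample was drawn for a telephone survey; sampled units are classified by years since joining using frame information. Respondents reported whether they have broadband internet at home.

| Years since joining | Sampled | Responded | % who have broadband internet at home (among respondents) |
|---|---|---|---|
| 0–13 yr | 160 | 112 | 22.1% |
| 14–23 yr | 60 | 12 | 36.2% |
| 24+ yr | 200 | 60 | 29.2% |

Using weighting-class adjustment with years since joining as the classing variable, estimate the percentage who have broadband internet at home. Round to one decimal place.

Class response rates: 0–13 yr 112/160 = 70%, 14–23 yr 12/60 = 20%, 24+ yr 60/200 = 30%.
Inverse-response-rate weighting restores each class to its sampled count, so class totals weight by n_sampled:
  0–13 yr: 160 × 22.1 = 3536
  14–23 yr: 60 × 36.2 = 2172
  24+ yr: 200 × 29.2 = 5840
Adjusted estimate = 11,548 / 420 = 27.4952 → 27.5%.

27.5%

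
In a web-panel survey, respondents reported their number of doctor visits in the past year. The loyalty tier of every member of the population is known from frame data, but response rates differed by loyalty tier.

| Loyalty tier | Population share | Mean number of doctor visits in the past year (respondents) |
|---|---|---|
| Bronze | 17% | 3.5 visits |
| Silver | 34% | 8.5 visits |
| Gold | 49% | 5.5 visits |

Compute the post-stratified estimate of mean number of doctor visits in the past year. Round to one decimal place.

6.2

Post-stratification weights by population share, not respondent share:
  Bronze: 0.17 × 3.5 = 0.595
  Silver: 0.34 × 8.5 = 2.89
  Gold: 0.49 × 5.5 = 2.695
Post-stratified estimate = 6.18 → 6.2.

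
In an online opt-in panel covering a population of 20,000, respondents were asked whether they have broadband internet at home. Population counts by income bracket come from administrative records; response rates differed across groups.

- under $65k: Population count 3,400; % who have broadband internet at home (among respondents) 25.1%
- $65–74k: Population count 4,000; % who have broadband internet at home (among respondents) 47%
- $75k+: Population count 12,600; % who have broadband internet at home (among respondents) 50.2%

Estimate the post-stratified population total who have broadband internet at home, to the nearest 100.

9,100

Estimated count per cell = population count × respondent percentage:
  under $65k: 3,400 × 25.1% = 853.4
  $65–74k: 4,000 × 47% = 1880
  $75k+: 12,600 × 50.2% = 6325.2
Estimated total = 9058.6 → 9,100.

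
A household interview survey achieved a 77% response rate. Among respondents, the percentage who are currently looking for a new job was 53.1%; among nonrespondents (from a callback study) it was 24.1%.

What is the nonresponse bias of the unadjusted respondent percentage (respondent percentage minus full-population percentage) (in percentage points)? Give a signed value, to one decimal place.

Nonresponse fraction = 1 − 0.77 = 0.23.
Bias = (nonresponse fraction) × (respondent percentage − nonrespondent percentage)
     = 0.23 × (53.1 − 24.1) = 0.23 × 29 = 6.67.

+6.7 percentage points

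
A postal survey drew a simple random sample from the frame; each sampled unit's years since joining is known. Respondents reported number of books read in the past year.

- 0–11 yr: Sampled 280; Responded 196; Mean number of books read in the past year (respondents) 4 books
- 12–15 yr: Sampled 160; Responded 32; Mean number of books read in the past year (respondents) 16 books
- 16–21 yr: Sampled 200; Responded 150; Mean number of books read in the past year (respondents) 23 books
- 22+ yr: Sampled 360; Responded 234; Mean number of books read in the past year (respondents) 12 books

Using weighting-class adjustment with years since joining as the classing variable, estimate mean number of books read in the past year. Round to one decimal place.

12.6

Response rates by class: 0–11 yr 196/280 = 70%, 12–15 yr 32/160 = 20%, 16–21 yr 150/200 = 75%, 22+ yr 234/360 = 65%.
Weighting each respondent by the inverse class response rate inflates each class back to its sampled size, so the class weight is n_sampled:
  0–11 yr: 280 × 4 = 1120
  12–15 yr: 160 × 16 = 2560
  16–21 yr: 200 × 23 = 4600
  22+ yr: 360 × 12 = 4320
Adjusted estimate = 12,600 / 1,000 = 12.6 → 12.6.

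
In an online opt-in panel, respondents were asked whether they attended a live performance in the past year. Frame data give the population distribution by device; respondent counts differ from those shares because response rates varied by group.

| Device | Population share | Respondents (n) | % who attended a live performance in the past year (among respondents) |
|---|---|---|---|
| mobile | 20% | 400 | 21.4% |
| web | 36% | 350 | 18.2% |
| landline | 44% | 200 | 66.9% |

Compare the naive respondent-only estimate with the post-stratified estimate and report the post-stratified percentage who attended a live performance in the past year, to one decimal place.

Naive respondent-only estimate (weights = respondent counts):
  (400/950)×21.4 + (350/950)×18.2 + (200/950)×66.9 = 29.8%
Post-stratified estimate weights by population shares:
  0.2×21.4 + 0.36×18.2 + 0.44×66.9 = 40.268%

40.3%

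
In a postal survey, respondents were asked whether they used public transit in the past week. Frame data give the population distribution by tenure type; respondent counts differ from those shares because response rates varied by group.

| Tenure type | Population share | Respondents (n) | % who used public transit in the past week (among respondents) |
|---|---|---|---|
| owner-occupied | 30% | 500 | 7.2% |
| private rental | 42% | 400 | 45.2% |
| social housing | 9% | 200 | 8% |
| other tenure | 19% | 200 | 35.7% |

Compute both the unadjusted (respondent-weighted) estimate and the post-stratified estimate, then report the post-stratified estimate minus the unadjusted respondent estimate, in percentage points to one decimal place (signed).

+5.2 percentage points

Unadjusted (pooled respondent) estimate weights by respondent counts:
  (500/1300)×7.2 + (400/1300)×45.2 + (200/1300)×8 + (200/1300)×35.7 = 23.4%
Post-stratifying to population shares instead:
  0.3×7.2 + 0.42×45.2 + 0.09×8 + 0.19×35.7 = 28.647%
Difference = 28.647 − 23.4 = 5.247 pp.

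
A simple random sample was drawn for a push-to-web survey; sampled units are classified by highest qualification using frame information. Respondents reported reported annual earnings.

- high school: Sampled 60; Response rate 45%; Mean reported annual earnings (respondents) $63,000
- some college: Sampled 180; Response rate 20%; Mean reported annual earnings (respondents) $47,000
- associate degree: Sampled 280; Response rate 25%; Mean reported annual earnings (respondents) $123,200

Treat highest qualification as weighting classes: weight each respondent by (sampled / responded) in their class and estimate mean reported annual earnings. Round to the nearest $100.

$89,900

With weight = n_sampled/n_responded per class, the weighted class total is n_sampled:
  high school: 60 × 63,000 = 3,780,000
  some college: 180 × 47,000 = 8,460,000
  associate degree: 280 × 123,200 = 34,496,000
Adjusted estimate = 46,736,000 / 520 = 89876.9 → $89,900.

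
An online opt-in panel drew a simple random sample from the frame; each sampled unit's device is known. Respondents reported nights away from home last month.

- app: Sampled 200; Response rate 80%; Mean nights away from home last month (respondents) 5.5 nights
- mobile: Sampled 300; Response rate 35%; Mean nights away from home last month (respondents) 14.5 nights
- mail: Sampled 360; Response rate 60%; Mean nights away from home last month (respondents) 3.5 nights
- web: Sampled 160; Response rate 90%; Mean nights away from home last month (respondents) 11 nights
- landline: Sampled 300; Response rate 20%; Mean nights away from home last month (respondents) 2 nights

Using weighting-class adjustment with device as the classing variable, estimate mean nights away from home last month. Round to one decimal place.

Inverse-response-rate weighting restores each class to its sampled count, so class totals weight by n_sampled:
  app: 200 × 5.5 = 1100
  mobile: 300 × 14.5 = 4350
  mail: 360 × 3.5 = 1260
  web: 160 × 11 = 1760
  landline: 300 × 2 = 600
Adjusted estimate = 9070 / 1,320 = 6.87121 → 6.9.

6.9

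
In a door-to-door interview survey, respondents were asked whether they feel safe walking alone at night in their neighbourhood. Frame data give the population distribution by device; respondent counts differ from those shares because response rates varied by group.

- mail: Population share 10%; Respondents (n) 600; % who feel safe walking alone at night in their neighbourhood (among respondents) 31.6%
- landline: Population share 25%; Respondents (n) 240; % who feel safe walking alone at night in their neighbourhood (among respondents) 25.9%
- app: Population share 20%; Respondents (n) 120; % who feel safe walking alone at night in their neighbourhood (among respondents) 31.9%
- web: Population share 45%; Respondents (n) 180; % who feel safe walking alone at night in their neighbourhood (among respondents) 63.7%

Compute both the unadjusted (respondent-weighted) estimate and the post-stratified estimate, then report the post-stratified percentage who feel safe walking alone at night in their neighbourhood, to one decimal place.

Without adjustment, the pooled respondent share is:
  (600/1140)×31.6 + (240/1140)×25.9 + (120/1140)×31.9 + (180/1140)×63.7 = 35.5%
Reweighting by population device shares:
  0.1×31.6 + 0.25×25.9 + 0.2×31.9 + 0.45×63.7 = 44.68%

44.7%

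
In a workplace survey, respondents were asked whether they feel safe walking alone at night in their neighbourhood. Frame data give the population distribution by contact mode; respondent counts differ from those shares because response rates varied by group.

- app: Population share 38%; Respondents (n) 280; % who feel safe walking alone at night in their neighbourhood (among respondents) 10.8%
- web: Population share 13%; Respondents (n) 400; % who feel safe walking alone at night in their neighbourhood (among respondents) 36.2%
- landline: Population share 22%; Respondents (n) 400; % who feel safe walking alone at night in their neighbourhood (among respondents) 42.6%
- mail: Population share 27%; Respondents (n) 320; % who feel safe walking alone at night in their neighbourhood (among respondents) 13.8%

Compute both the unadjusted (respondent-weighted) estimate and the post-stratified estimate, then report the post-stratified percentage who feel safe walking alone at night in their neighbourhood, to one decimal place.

Unadjusted (pooled respondent) estimate weights by respondent counts:
  (280/1400)×10.8 + (400/1400)×36.2 + (400/1400)×42.6 + (320/1400)×13.8 = 27.8286%
Reweighting by population contact mode shares:
  0.38×10.8 + 0.13×36.2 + 0.22×42.6 + 0.27×13.8 = 21.908%

21.9%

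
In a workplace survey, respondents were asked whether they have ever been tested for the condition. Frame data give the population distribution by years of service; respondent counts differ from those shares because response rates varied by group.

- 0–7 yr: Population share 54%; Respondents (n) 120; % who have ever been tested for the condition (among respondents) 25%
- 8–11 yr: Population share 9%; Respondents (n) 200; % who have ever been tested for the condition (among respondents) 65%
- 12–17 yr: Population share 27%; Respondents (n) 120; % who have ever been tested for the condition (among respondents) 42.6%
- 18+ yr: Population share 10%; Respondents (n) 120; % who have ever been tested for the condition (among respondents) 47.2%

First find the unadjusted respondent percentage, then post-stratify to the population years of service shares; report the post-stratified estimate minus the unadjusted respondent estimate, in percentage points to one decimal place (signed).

-12.2 percentage points

Without adjustment, the pooled respondent share is:
  (120/560)×25 + (200/560)×65 + (120/560)×42.6 + (120/560)×47.2 = 47.8143%
Post-stratifying to population shares instead:
  0.54×25 + 0.09×65 + 0.27×42.6 + 0.1×47.2 = 35.572%
Difference = 35.572 − 47.8143 = -12.2423 pp.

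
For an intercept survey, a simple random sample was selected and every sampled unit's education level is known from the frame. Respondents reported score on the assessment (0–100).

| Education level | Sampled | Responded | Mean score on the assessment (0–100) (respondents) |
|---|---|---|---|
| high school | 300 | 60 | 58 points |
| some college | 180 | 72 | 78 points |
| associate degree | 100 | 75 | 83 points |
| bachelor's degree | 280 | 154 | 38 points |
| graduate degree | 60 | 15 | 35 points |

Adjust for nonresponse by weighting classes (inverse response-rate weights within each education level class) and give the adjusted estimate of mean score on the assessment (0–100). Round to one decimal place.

Response rates by class: high school 60/300 = 20%, some college 72/180 = 40%, associate degree 75/100 = 75%, bachelor's degree 154/280 = 55%, graduate degree 15/60 = 25%.
Inverse-response-rate weighting restores each class to its sampled count, so class totals weight by n_sampled:
  high school: 300 × 58 = 17,400
  some college: 180 × 78 = 14,040
  associate degree: 100 × 83 = 8300
  bachelor's degree: 280 × 38 = 10,640
  graduate degree: 60 × 35 = 2100
Adjusted estimate = 52,480 / 920 = 57.0435 → 57.0.

57.0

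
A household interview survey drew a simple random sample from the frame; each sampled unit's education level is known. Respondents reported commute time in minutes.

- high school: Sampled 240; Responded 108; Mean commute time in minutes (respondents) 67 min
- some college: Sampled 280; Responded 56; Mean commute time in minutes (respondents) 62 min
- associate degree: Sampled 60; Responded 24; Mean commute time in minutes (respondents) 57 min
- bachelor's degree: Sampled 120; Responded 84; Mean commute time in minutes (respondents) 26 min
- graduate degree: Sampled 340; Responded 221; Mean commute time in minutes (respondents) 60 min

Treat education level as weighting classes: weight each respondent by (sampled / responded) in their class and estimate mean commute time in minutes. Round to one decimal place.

58.1

Class response rates: high school 108/240 = 45%, some college 56/280 = 20%, associate degree 24/60 = 40%, bachelor's degree 84/120 = 70%, graduate degree 221/340 = 65%.
With weight = n_sampled/n_responded per class, the weighted class total is n_sampled:
  high school: 240 × 67 = 16,080
  some college: 280 × 62 = 17,360
  associate degree: 60 × 57 = 3420
  bachelor's degree: 120 × 26 = 3120
  graduate degree: 340 × 60 = 20,400
Adjusted estimate = 60,380 / 1,040 = 58.0577 → 58.1.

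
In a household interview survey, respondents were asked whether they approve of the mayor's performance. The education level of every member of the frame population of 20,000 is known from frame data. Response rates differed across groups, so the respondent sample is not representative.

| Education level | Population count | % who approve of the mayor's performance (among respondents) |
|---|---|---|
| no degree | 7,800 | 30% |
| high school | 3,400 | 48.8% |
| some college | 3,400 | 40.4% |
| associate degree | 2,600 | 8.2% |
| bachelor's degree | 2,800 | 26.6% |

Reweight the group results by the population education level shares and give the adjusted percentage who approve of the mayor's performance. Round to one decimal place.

31.7%

Weight each group's respondent value by its population share:
  no degree: (7,800/20,000) × 30 = 11.7
  high school: (3,400/20,000) × 48.8 = 8.296
  some college: (3,400/20,000) × 40.4 = 6.868
  associate degree: (2,600/20,000) × 8.2 = 1.066
  bachelor's degree: (2,800/20,000) × 26.6 = 3.724
Post-stratified estimate = 31.654 → 31.7%.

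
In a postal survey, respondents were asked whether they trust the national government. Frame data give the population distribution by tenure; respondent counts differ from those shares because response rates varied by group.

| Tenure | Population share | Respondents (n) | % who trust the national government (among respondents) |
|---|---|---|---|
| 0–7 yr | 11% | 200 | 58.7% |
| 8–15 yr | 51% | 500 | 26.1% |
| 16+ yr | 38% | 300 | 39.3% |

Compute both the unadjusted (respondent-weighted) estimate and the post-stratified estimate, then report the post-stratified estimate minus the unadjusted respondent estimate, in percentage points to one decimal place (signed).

-1.9 percentage points

Unadjusted (pooled respondent) estimate weights by respondent counts:
  (200/1000)×58.7 + (500/1000)×26.1 + (300/1000)×39.3 = 36.58%
Post-stratifying to population shares instead:
  0.11×58.7 + 0.51×26.1 + 0.38×39.3 = 34.702%
Difference = 34.702 − 36.58 = -1.878 pp.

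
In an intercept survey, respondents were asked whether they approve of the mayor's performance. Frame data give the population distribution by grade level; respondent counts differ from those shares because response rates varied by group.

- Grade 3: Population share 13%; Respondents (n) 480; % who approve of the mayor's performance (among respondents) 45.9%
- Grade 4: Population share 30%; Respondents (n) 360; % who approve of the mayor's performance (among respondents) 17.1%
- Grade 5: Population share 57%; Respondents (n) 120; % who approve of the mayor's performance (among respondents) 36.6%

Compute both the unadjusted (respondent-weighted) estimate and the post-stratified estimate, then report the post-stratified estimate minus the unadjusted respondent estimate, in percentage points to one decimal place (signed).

-2.0 percentage points

Unadjusted (pooled respondent) estimate weights by respondent counts:
  (480/960)×45.9 + (360/960)×17.1 + (120/960)×36.6 = 33.9375%
Post-stratifying to population shares instead:
  0.13×45.9 + 0.3×17.1 + 0.57×36.6 = 31.959%
Difference = 31.959 − 33.9375 = -1.9785 pp.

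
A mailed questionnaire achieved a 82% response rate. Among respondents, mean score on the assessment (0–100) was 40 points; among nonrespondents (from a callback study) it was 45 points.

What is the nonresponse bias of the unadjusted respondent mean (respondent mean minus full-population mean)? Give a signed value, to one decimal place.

-0.9

Nonresponse fraction = 1 − 0.82 = 0.18.
Bias = (nonresponse fraction) × (respondent mean − nonrespondent mean)
     = 0.18 × (40 − 45) = 0.18 × -5 = -0.9.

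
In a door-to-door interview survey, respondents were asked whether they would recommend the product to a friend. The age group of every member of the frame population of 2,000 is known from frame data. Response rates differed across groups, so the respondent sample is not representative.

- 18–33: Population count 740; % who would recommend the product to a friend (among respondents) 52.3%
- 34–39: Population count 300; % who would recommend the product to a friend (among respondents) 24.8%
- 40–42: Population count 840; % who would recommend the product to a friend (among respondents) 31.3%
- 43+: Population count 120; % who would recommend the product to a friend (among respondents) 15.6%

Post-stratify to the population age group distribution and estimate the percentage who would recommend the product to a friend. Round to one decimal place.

Reweight to the known age group distribution:
  18–33: (740/2,000) × 52.3 = 19.351
  34–39: (300/2,000) × 24.8 = 3.72
  40–42: (840/2,000) × 31.3 = 13.146
  43+: (120/2,000) × 15.6 = 0.936
Post-stratified estimate = 37.153 → 37.2%.

37.2%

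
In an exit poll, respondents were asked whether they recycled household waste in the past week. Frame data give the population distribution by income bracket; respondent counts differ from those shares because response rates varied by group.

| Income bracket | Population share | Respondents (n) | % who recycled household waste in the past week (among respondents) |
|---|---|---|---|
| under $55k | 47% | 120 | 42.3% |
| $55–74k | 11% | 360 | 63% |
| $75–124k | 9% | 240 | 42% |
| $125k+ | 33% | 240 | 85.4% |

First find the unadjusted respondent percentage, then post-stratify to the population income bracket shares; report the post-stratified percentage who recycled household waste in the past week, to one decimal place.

58.8%

Unadjusted (pooled respondent) estimate weights by respondent counts:
  (120/960)×42.3 + (360/960)×63 + (240/960)×42 + (240/960)×85.4 = 60.7625%
Post-stratified estimate weights by population shares:
  0.47×42.3 + 0.11×63 + 0.09×42 + 0.33×85.4 = 58.773%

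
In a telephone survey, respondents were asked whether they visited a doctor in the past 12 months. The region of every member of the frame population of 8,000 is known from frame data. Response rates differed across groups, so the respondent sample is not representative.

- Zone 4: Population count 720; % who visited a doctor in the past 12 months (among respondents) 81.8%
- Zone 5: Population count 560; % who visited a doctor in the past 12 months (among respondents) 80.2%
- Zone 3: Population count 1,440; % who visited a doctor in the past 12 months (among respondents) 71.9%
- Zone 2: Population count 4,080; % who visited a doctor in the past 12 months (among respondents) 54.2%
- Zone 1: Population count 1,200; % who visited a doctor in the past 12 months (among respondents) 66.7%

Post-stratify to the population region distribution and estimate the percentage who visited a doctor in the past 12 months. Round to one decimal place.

Post-stratification weights by population share, not respondent share:
  Zone 4: (720/8,000) × 81.8 = 7.362
  Zone 5: (560/8,000) × 80.2 = 5.614
  Zone 3: (1,440/8,000) × 71.9 = 12.942
  Zone 2: (4,080/8,000) × 54.2 = 27.642
  Zone 1: (1,200/8,000) × 66.7 = 10.005
Post-stratified estimate = 63.565 → 63.6%.

63.6%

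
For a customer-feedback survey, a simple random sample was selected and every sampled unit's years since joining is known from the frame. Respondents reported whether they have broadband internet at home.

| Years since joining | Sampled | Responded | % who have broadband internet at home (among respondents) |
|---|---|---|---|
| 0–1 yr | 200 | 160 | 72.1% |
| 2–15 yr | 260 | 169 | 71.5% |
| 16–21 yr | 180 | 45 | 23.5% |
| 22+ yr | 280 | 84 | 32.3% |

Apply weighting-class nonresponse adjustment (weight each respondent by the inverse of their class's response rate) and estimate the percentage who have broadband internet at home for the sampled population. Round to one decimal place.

50.3%

Response rates by class: 0–1 yr 160/200 = 80%, 2–15 yr 169/260 = 65%, 16–21 yr 45/180 = 25%, 22+ yr 84/280 = 30%.
Each respondent's weight = sampled/responded in their class; summing within a class gives n_sampled, so:
  0–1 yr: 200 × 72.1 = 14420
  2–15 yr: 260 × 71.5 = 18,590
  16–21 yr: 180 × 23.5 = 4230
  22+ yr: 280 × 32.3 = 9044
Adjusted estimate = 46,284 / 920 = 50.3087 → 50.3%.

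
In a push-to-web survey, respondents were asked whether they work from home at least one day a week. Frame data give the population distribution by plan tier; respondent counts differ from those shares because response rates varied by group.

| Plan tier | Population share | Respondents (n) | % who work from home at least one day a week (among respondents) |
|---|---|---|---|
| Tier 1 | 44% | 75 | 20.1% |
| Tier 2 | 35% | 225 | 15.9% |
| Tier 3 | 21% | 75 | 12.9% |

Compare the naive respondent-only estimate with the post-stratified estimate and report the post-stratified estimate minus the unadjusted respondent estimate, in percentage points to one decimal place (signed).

Unadjusted (pooled respondent) estimate weights by respondent counts:
  (75/375)×20.1 + (225/375)×15.9 + (75/375)×12.9 = 16.14%
Post-stratifying to population shares instead:
  0.44×20.1 + 0.35×15.9 + 0.21×12.9 = 17.118%
Difference = 17.118 − 16.14 = 0.978 pp.

+1.0 percentage points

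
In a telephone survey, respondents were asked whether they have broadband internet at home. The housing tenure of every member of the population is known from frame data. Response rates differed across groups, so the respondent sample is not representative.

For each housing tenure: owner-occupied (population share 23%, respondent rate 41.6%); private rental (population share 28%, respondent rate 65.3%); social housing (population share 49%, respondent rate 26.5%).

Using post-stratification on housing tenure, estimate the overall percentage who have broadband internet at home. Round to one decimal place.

40.8%

Post-stratification weights by population share, not respondent share:
  owner-occupied: 0.23 × 41.6 = 9.568
  private rental: 0.28 × 65.3 = 18.284
  social housing: 0.49 × 26.5 = 12.985
Post-stratified estimate = 40.837 → 40.8%.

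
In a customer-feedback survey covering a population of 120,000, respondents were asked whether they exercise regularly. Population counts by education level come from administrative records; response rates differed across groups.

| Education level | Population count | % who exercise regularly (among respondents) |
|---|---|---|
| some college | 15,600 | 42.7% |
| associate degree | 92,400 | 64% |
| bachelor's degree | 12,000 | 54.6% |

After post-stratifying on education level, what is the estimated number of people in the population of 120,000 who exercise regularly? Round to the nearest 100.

72,300

Each cell contributes its population count × the respondent rate:
  some college: 15,600 × 42.7% = 6661.2
  associate degree: 92,400 × 64% = 59,136
  bachelor's degree: 12,000 × 54.6% = 6552
Estimated total = 72349.2 → 72,300.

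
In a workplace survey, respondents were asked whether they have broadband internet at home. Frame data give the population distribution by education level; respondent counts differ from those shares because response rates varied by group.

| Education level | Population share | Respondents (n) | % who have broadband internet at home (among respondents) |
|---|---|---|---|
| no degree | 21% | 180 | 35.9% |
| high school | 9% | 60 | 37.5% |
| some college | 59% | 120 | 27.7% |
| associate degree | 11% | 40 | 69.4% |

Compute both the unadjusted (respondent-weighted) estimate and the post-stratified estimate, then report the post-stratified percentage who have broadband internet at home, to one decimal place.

Naive respondent-only estimate (weights = respondent counts):
  (180/400)×35.9 + (60/400)×37.5 + (120/400)×27.7 + (40/400)×69.4 = 37.03%
Post-stratifying to population shares instead:
  0.21×35.9 + 0.09×37.5 + 0.59×27.7 + 0.11×69.4 = 34.891%

34.9%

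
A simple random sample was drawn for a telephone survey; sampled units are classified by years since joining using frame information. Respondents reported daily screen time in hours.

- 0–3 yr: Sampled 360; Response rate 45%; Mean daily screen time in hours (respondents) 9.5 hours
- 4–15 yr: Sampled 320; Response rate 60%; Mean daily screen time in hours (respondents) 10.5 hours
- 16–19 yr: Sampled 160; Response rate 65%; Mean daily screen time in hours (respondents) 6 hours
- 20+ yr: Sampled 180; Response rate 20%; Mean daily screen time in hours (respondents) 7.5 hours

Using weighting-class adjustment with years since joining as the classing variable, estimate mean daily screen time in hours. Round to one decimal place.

Each respondent's weight = sampled/responded in their class; summing within a class gives n_sampled, so:
  0–3 yr: 360 × 9.5 = 3420
  4–15 yr: 320 × 10.5 = 3360
  16–19 yr: 160 × 6 = 960
  20+ yr: 180 × 7.5 = 1350
Adjusted estimate = 9090 / 1,020 = 8.91177 → 8.9.

8.9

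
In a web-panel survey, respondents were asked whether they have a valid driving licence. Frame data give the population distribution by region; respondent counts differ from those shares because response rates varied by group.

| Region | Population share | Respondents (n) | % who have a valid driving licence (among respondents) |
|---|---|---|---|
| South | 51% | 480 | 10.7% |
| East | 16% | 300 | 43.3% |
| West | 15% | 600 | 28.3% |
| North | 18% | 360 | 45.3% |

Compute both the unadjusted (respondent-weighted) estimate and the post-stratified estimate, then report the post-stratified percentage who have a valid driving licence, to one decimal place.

Naive respondent-only estimate (weights = respondent counts):
  (480/1740)×10.7 + (300/1740)×43.3 + (600/1740)×28.3 + (360/1740)×45.3 = 29.5483%
Post-stratifying to population shares instead:
  0.51×10.7 + 0.16×43.3 + 0.15×28.3 + 0.18×45.3 = 24.784%

24.8%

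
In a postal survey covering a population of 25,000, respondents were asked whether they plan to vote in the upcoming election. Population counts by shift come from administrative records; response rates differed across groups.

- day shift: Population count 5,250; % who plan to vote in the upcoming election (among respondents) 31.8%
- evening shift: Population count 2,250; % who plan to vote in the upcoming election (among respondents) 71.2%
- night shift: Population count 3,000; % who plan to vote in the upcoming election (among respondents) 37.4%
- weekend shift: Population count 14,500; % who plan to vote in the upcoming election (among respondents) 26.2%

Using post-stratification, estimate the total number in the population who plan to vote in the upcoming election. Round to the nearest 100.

8,200

Estimated count per cell = population count × respondent percentage:
  day shift: 5,250 × 31.8% = 1669.5
  evening shift: 2,250 × 71.2% = 1602
  night shift: 3,000 × 37.4% = 1122
  weekend shift: 14,500 × 26.2% = 3799
Estimated total = 8192.5 → 8,200.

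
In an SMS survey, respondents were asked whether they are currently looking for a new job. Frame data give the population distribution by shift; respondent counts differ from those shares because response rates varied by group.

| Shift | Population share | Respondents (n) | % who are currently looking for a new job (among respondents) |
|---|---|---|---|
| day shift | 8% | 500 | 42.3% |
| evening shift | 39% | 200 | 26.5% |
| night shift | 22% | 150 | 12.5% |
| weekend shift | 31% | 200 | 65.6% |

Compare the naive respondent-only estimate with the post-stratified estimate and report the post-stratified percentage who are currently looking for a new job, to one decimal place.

36.8%

Naive respondent-only estimate (weights = respondent counts):
  (500/1050)×42.3 + (200/1050)×26.5 + (150/1050)×12.5 + (200/1050)×65.6 = 39.4714%
Reweighting by population shift shares:
  0.08×42.3 + 0.39×26.5 + 0.22×12.5 + 0.31×65.6 = 36.805%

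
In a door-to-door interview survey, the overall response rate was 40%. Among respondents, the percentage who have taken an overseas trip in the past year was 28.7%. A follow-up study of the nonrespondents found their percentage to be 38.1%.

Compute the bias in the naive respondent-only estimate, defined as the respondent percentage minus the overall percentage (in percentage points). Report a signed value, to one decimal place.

Nonresponse fraction = 1 − 0.4 = 0.6.
Bias = (nonresponse fraction) × (respondent percentage − nonrespondent percentage)
     = 0.6 × (28.7 − 38.1) = 0.6 × -9.4 = -5.64.

-5.6 percentage points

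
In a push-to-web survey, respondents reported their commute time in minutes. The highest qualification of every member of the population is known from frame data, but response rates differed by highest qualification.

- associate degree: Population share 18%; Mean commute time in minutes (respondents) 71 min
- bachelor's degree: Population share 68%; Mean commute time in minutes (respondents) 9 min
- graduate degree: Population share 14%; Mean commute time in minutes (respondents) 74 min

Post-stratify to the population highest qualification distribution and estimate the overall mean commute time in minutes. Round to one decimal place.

29.3

Reweight to the known highest qualification distribution:
  associate degree: 0.18 × 71 = 12.78
  bachelor's degree: 0.68 × 9 = 6.12
  graduate degree: 0.14 × 74 = 10.36
Post-stratified estimate = 29.26 → 29.3.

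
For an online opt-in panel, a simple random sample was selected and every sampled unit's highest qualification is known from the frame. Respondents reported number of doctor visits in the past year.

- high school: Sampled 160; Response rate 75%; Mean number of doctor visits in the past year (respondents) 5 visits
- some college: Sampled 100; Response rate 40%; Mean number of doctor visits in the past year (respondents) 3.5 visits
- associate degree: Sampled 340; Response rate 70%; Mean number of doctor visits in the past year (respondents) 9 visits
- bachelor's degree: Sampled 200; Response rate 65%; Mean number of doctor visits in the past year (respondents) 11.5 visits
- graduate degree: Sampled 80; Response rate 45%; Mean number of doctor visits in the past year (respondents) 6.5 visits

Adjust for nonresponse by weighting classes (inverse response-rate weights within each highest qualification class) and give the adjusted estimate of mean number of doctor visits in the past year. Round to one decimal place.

Each respondent's weight = sampled/responded in their class; summing within a class gives n_sampled, so:
  high school: 160 × 5 = 800
  some college: 100 × 3.5 = 350
  associate degree: 340 × 9 = 3060
  bachelor's degree: 200 × 11.5 = 2300
  graduate degree: 80 × 6.5 = 520
Adjusted estimate = 7030 / 880 = 7.98864 → 8.0.

8.0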